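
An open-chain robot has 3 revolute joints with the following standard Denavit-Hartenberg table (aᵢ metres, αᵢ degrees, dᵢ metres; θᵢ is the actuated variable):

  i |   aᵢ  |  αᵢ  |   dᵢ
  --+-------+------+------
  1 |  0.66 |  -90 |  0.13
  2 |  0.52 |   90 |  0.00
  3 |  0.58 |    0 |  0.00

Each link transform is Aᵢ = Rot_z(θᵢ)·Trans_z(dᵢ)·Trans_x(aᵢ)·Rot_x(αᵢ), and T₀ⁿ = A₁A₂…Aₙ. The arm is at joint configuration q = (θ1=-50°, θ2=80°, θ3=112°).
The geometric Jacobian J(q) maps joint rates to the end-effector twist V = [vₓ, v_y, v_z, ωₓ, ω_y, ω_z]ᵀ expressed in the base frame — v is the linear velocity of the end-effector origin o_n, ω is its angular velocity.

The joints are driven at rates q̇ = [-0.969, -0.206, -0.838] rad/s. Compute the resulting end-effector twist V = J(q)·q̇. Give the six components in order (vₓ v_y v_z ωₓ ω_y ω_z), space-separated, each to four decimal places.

0.0353 -0.8330 -0.4330 -0.6883 0.4998 -1.1145

o_n = [0.8700, -0.2002, -0.1681]
J₁: ẑ×o_n = [0.2002, 0.8700, -0.0000], ω = ẑ
J2: z=[0.7660, 0.6428, 0.0000] o=[0.4242, -0.5056, 0.1300] → [-0.1916, 0.2284, -0.0526, 0.7660, 0.6428, 0.0000]
J3: z=[0.6330, -0.7544, 0.1736] o=[0.4823, -0.5748, -0.3821] → [-0.2265, -0.0681, 0.5296, 0.6330, -0.7544, 0.1736]
V = J·q̇ = [0.0353, -0.8330, -0.4330, -0.6883, 0.4998, -1.1145]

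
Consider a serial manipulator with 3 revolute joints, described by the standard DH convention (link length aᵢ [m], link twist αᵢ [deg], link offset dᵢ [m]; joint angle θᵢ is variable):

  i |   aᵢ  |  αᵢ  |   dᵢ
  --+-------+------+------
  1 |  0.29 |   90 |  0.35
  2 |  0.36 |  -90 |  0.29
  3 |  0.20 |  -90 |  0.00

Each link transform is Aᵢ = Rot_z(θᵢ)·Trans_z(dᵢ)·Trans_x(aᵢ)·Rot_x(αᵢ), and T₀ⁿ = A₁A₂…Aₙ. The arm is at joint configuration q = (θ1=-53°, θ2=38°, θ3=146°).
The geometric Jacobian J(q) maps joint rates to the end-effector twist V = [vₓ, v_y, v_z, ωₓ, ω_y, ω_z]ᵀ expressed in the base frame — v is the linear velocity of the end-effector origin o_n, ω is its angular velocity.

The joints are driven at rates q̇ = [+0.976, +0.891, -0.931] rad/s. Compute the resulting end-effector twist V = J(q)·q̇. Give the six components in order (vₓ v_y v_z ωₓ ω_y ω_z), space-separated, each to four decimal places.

o_n = [0.1243, -0.4610, 0.4696]
J₁: ẑ×o_n = [0.4610, 0.1243, -0.0000], ω = ẑ
J2: z=[-0.7986, -0.6018, 0.0000] o=[0.1745, -0.2316, 0.3500] → [-0.0720, 0.0955, 0.1530, -0.7986, -0.6018, 0.0000]
J3: z=[-0.3705, 0.4917, 0.7880] o=[0.1136, -0.6327, 0.5716] → [-0.1855, -0.0294, -0.0689, -0.3705, 0.4917, 0.7880]
V = J·q̇ = [0.5585, 0.2338, 0.2004, -0.3666, -0.9940, 0.2424]

0.5585 0.2338 0.2004 -0.3666 -0.9940 0.2424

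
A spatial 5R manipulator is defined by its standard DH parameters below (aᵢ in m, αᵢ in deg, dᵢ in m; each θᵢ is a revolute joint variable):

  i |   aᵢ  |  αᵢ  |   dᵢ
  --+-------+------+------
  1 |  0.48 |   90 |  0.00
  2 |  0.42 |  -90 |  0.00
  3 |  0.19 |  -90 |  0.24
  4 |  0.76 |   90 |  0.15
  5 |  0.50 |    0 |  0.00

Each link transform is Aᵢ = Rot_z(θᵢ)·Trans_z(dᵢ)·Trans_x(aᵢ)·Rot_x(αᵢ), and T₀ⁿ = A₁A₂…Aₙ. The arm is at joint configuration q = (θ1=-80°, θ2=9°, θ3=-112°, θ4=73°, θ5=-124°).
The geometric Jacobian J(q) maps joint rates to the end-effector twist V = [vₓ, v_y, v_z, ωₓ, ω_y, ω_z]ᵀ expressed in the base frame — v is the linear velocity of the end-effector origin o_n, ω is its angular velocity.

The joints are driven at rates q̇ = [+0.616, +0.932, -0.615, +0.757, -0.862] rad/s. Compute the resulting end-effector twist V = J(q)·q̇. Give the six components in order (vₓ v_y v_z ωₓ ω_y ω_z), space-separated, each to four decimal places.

0.9852 -0.3823 0.3529 -0.2475 -1.1950 -0.0822

o_n = [-0.1061, -0.5921, -0.2087]
J₁: ẑ×o_n = [0.5921, -0.1061, 0.0000], ω = ẑ
J2: z=[-0.9848, -0.1736, 0.0000] o=[0.0834, -0.4727, 0.0000] → [0.0362, -0.2056, 0.0846, -0.9848, -0.1736, 0.0000]
J3: z=[-0.0272, 0.1541, 0.9877] o=[0.1554, -0.8812, 0.0657] → [-0.3279, -0.2657, 0.0324, -0.0272, 0.1541, 0.9877]
J4: z=[-0.2099, -0.9669, 0.1450] o=[-0.0368, -0.8056, 0.2916] → [0.4528, -0.1151, -0.1118, -0.2099, -0.9669, 0.1450]
J5: z=[-0.9426, 0.2395, 0.2327] o=[-0.2657, -1.0174, -0.4175] → [-0.0490, 0.2339, -0.4392, -0.9426, 0.2395, 0.2327]
V = J·q̇ = [0.9852, -0.3823, 0.3529, -0.2475, -1.1950, -0.0822]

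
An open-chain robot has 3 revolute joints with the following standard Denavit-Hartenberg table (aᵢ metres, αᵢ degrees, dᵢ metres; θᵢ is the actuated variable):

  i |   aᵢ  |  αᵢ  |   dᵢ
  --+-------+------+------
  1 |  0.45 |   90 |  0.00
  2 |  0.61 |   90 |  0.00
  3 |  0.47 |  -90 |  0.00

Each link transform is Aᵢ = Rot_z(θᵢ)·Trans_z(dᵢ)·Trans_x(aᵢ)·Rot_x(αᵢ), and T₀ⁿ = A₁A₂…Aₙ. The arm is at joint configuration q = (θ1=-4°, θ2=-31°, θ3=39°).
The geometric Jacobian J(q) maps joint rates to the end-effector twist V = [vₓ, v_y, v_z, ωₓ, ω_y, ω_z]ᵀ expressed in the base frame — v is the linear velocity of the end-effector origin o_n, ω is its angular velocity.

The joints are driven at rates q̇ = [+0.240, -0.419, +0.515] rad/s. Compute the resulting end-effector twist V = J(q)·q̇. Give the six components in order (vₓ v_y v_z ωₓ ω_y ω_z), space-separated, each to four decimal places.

-0.2610 0.1391 -0.2718 -0.2354 0.4365 -0.2014

o_n = [1.2622, -0.3848, -0.5023]
J₁: ẑ×o_n = [0.3848, 1.2622, -0.0000], ω = ẑ
J2: z=[-0.0698, -0.9976, 0.0000] o=[0.4489, -0.0314, 0.0000] → [0.5011, -0.0350, 0.8360, -0.0698, -0.9976, 0.0000]
J3: z=[-0.5138, 0.0359, -0.8572] o=[0.9705, -0.0679, -0.3142] → [-0.2784, -0.3467, 0.1523, -0.5138, 0.0359, -0.8572]
V = J·q̇ = [-0.2610, 0.1391, -0.2718, -0.2354, 0.4365, -0.2014]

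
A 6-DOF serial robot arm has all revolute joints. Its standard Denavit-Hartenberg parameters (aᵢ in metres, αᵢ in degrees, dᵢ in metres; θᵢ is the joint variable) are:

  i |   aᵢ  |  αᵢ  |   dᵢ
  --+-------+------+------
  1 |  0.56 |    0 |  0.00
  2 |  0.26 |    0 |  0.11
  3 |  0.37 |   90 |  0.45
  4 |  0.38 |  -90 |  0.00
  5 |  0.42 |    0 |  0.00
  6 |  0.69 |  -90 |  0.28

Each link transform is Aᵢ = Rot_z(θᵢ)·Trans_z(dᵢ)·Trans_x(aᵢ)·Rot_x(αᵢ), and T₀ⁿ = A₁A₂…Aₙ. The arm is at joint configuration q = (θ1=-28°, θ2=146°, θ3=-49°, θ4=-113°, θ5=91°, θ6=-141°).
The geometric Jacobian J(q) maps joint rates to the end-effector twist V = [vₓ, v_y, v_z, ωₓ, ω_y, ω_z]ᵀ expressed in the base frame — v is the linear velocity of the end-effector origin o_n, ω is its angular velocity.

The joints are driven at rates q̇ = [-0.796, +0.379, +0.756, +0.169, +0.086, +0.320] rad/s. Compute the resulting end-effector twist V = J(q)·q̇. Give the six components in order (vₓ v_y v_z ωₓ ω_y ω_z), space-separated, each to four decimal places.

o_n = [0.5845, 0.2160, -0.3007]
J₁: ẑ×o_n = [-0.2160, 0.5845, 0.0000], ω = ẑ
J2: z=[0.0000, 0.0000, 1.0000] o=[0.4945, -0.2629, 0.0000] → [-0.4790, 0.0900, 0.0000, 0.0000, 0.0000, 1.0000]
J3: z=[0.0000, 0.0000, 1.0000] o=[0.3724, -0.0333, 0.1100] → [-0.2494, 0.2121, 0.0000, 0.0000, 0.0000, 1.0000]
J4: z=[0.9336, -0.3584, 0.0000] o=[0.5050, 0.3121, 0.5600] → [0.3085, 0.8035, -0.0612, 0.9336, -0.3584, 0.0000]
J5: z=[0.3299, 0.8594, -0.3907] o=[0.4518, 0.1735, 0.2102] → [-0.4224, 0.1167, -0.1000, 0.3299, 0.8594, -0.3907]
J6: z=[0.3299, 0.8594, -0.3907] o=[0.0608, 0.3266, 0.2170] → [-0.4881, -0.0339, -0.4866, 0.3299, 0.8594, -0.3907]
V = J·q̇ = [-0.3385, -0.1358, -0.1746, 0.2917, 0.2883, 0.1804]

-0.3385 -0.1358 -0.1746 0.2917 0.2883 0.1804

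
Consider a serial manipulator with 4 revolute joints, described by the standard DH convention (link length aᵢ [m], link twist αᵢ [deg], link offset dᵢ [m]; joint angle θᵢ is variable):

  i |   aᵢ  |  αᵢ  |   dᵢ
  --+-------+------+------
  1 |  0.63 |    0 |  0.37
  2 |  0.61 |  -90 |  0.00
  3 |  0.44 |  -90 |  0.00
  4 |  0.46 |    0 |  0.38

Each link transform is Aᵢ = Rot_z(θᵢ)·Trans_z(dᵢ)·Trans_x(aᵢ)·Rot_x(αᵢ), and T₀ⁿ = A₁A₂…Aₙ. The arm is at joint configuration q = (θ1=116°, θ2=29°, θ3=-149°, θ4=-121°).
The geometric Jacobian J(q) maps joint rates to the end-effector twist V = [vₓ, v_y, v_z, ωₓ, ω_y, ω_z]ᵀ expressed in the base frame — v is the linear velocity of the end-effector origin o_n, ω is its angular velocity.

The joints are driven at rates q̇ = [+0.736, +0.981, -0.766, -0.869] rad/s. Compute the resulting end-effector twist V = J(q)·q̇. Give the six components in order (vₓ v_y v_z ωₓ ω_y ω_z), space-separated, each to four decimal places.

o_n = [-1.0197, 0.6055, 0.8003]
J₁: ẑ×o_n = [-0.6055, -1.0197, 0.0000], ω = ẑ
J2: z=[0.0000, 0.0000, 1.0000] o=[-0.2762, 0.5662, 0.3700] → [-0.0393, -0.7436, 0.0000, 0.0000, 0.0000, 1.0000]
J3: z=[-0.5736, -0.8192, 0.0000] o=[-0.7759, 0.9161, 0.3700] → [-0.3525, 0.2468, -0.0216, -0.5736, -0.8192, 0.0000]
J4: z=[-0.4219, 0.2954, 0.8572] o=[-0.4669, 0.6998, 0.5966] → [0.1410, -0.3879, 0.2031, -0.4219, 0.2954, 0.8572]
V = J·q̇ = [-0.3367, -1.3319, -0.1599, 0.8060, 0.3708, 0.9721]

-0.3367 -1.3319 -0.1599 0.8060 0.3708 0.9721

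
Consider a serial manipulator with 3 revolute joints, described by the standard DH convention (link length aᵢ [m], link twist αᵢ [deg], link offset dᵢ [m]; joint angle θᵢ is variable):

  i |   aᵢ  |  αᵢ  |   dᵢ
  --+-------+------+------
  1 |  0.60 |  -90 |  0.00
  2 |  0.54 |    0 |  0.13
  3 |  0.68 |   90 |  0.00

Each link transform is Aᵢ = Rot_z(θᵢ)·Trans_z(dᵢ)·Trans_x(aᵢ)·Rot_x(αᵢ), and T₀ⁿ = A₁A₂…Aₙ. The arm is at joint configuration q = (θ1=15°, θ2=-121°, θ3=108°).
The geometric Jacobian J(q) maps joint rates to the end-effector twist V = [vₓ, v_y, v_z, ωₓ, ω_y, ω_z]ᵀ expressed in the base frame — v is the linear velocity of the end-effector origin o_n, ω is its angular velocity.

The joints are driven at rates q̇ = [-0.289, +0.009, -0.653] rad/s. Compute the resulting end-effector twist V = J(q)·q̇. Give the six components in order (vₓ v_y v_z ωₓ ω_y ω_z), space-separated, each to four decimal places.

o_n = [0.9173, 0.3804, 0.6158]
J₁: ẑ×o_n = [-0.3804, 0.9173, 0.0000], ω = ẑ
J2: z=[-0.2588, 0.9659, 0.0000] o=[0.5796, 0.1553, 0.0000] → [0.5949, 0.1594, -0.3845, -0.2588, 0.9659, 0.0000]
J3: z=[-0.2588, 0.9659, 0.0000] o=[0.2773, 0.2089, 0.4629] → [0.1478, 0.0396, -0.6626, -0.2588, 0.9659, 0.0000]
V = J·q̇ = [0.0188, -0.2895, 0.4292, 0.1667, -0.6221, -0.2890]

0.0188 -0.2895 0.4292 0.1667 -0.6221 -0.2890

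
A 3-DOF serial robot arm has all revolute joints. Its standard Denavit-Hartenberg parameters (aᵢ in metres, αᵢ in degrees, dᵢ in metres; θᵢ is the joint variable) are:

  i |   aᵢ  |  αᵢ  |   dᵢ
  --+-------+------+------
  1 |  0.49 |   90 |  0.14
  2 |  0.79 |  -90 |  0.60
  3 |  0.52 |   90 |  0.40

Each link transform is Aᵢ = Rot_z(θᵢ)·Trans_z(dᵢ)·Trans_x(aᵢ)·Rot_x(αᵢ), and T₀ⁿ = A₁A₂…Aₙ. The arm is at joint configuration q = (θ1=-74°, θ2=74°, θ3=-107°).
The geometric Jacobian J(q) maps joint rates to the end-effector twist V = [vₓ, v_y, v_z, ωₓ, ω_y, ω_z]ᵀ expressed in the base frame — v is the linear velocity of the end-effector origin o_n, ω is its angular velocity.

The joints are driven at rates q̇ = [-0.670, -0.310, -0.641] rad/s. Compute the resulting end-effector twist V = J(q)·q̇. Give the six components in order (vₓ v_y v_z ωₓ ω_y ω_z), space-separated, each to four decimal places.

-0.2526 0.5505 -0.2417 0.4678 -0.5069 -0.8467

o_n = [-0.9772, -0.5729, 0.8635]
J₁: ẑ×o_n = [0.5729, -0.9772, 0.0000], ω = ẑ
J2: z=[-0.9613, -0.2756, 0.0000] o=[0.1351, -0.4710, 0.1400] → [-0.1994, 0.6955, -0.2087, -0.9613, -0.2756, 0.0000]
J3: z=[-0.2650, 0.9240, 0.2756] o=[-0.3817, -0.8457, 0.8994] → [-0.1084, -0.1737, 0.4780, -0.2650, 0.9240, 0.2756]
V = J·q̇ = [-0.2526, 0.5505, -0.2417, 0.4678, -0.5069, -0.8467]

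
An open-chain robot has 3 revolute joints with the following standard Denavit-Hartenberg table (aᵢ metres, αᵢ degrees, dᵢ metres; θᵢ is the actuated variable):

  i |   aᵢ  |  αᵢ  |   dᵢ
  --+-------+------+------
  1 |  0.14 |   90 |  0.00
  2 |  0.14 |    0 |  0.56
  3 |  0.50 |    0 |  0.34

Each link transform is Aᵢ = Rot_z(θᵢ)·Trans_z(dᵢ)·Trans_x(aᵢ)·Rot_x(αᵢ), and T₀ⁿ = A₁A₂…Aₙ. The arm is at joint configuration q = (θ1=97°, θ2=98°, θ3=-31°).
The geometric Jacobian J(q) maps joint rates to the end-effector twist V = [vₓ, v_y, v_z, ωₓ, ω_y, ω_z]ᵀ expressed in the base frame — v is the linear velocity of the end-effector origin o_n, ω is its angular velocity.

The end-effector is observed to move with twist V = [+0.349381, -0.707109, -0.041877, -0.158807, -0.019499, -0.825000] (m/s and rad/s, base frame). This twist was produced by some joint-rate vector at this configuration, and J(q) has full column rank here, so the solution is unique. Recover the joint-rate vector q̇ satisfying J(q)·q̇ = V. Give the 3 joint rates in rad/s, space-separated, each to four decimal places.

-0.8250 0.5450 -0.7050

o_n = [0.8548, 0.4232, 0.5989]
J₁: ẑ×o_n = [-0.4232, 0.8548, 0.0000], ω = ẑ
J2: z=[0.9925, 0.1219, 0.0000] o=[-0.0171, 0.1390, 0.0000] → [0.0730, -0.5944, 0.1759, 0.9925, 0.1219, 0.0000]
J3: z=[0.9925, 0.1219, 0.0000] o=[0.5411, 0.1879, 0.1386] → [0.0561, -0.4568, 0.1954, 0.9925, 0.1219, 0.0000]
q̇ = J⁺·V = [-0.8250, 0.5450, -0.7050]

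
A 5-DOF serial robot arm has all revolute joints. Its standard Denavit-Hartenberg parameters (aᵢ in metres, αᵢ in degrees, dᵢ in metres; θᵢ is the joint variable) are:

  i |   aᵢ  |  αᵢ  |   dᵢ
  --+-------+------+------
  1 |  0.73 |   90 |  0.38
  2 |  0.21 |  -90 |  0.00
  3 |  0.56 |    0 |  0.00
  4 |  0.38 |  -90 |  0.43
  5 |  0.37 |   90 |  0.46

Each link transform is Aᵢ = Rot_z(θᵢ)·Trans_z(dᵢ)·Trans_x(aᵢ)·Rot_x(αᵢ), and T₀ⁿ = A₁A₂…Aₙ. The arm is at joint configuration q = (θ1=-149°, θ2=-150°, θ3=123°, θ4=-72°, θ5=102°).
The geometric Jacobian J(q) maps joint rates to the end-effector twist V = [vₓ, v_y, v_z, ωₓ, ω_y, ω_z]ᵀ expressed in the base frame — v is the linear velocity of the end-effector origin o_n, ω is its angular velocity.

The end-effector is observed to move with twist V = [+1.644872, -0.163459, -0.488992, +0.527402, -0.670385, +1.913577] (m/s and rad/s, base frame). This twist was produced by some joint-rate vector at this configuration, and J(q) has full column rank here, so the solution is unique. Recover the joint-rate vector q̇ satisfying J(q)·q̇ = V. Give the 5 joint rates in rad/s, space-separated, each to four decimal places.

o_n = [-0.3369, -1.3629, 0.4519]
J₁: ẑ×o_n = [1.3629, -0.3369, 0.0000], ω = ẑ
J2: z=[-0.5150, 0.8572, 0.0000] o=[-0.6257, -0.3760, 0.3800] → [0.0616, 0.0370, 0.2607, -0.5150, 0.8572, 0.0000]
J3: z=[-0.4286, -0.2575, -0.8660] o=[-0.4698, -0.2823, 0.2750] → [-0.9813, -0.0393, 0.4973, -0.4286, -0.2575, -0.8660]
J4: z=[-0.4286, -0.2575, -0.8660] o=[-0.4544, -0.8209, 0.4275] → [-0.4756, -0.0912, 0.2625, -0.4286, -0.2575, -0.8660]
J5: z=[-0.2528, -0.8861, 0.3886] o=[-0.3090, -1.0781, -0.0645] → [-0.3469, 0.1197, 0.0473, -0.2528, -0.8861, 0.3886]
q̇ = J⁺·V = [0.8240, -0.4800, -0.5520, -0.4450, 0.5820]

0.8240 -0.4800 -0.5520 -0.4450 0.5820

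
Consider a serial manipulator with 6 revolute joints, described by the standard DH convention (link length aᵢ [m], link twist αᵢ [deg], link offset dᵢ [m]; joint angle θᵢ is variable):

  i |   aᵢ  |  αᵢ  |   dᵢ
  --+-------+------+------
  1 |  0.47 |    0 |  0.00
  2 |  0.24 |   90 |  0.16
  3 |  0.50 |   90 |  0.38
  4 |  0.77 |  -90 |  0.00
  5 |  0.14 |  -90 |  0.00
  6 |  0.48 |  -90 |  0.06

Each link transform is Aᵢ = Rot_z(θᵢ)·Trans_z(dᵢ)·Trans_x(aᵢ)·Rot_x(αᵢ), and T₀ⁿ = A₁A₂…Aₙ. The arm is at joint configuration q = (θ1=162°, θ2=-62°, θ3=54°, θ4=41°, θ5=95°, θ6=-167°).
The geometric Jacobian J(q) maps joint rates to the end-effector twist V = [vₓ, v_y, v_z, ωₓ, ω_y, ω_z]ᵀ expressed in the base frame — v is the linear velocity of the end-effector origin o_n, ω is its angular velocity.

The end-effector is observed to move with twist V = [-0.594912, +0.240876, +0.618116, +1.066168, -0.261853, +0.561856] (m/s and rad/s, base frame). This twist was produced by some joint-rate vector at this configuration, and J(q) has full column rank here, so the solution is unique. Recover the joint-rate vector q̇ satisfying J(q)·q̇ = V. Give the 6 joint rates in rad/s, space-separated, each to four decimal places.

0.2970 -0.2180 0.1400 -0.5840 0.5670 -0.6680

o_n = [0.2958, 1.3813, 0.7633]
J₁: ẑ×o_n = [-1.3813, 0.2958, 0.0000], ω = ẑ
J2: z=[0.0000, 0.0000, 1.0000] o=[-0.4470, 0.1452, 0.0000] → [-1.2361, 0.7428, 0.0000, 0.0000, 0.0000, 1.0000]
J3: z=[0.9848, 0.1736, 0.0000] o=[-0.4887, 0.3816, 0.1600] → [0.1048, -0.5942, 0.8483, 0.9848, 0.1736, 0.0000]
J4: z=[-0.1405, 0.7967, -0.5878] o=[-0.1655, 0.7370, 0.5645] → [0.5371, -0.2432, -0.4580, -0.1405, 0.7967, -0.5878]
J5: z=[0.8102, -0.2487, -0.5308] o=[0.2727, 1.1611, 1.0346] → [0.1844, 0.2076, 0.1842, 0.8102, -0.2487, -0.5308]
J6: z=[-0.5791, -0.4793, -0.6595] o=[0.2853, 1.0433, 1.1092] → [0.3887, -0.2072, -0.1908, -0.5791, -0.4793, -0.6595]
q̇ = J⁺·V = [0.2970, -0.2180, 0.1400, -0.5840, 0.5670, -0.6680]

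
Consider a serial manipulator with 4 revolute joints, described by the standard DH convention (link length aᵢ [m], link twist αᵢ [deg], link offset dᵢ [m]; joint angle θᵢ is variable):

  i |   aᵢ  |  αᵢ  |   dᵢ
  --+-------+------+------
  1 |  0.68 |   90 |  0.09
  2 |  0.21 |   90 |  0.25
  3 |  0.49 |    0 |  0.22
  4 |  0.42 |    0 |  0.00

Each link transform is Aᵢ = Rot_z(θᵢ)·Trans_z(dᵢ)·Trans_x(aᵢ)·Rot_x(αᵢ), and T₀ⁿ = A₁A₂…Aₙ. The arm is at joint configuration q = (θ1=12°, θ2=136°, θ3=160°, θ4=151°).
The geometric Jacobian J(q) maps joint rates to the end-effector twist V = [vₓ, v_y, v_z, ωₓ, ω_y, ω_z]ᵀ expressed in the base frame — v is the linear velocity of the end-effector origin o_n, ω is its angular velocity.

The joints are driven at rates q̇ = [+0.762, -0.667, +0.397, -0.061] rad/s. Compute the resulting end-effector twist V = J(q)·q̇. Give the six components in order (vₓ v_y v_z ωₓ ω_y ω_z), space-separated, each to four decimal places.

0.0136 0.7299 -0.0621 0.0896 0.7010 1.0037

o_n = [0.8179, 0.0710, 0.2657]
J₁: ẑ×o_n = [-0.0710, 0.8179, 0.0000], ω = ẑ
J2: z=[0.2079, -0.9781, 0.0000] o=[0.6651, 0.1414, 0.0900] → [-0.1718, -0.0365, 0.1348, 0.2079, -0.9781, 0.0000]
J3: z=[0.6795, 0.1444, 0.7193] o=[0.5694, -0.1346, 0.2359] → [-0.1436, 0.1585, 0.1038, 0.6795, 0.1444, 0.7193]
J4: z=[0.6795, 0.1444, 0.7193] o=[1.0777, -0.1979, 0.0743] → [-0.1657, -0.3169, 0.2202, 0.6795, 0.1444, 0.7193]
V = J·q̇ = [0.0136, 0.7299, -0.0621, 0.0896, 0.7010, 1.0037]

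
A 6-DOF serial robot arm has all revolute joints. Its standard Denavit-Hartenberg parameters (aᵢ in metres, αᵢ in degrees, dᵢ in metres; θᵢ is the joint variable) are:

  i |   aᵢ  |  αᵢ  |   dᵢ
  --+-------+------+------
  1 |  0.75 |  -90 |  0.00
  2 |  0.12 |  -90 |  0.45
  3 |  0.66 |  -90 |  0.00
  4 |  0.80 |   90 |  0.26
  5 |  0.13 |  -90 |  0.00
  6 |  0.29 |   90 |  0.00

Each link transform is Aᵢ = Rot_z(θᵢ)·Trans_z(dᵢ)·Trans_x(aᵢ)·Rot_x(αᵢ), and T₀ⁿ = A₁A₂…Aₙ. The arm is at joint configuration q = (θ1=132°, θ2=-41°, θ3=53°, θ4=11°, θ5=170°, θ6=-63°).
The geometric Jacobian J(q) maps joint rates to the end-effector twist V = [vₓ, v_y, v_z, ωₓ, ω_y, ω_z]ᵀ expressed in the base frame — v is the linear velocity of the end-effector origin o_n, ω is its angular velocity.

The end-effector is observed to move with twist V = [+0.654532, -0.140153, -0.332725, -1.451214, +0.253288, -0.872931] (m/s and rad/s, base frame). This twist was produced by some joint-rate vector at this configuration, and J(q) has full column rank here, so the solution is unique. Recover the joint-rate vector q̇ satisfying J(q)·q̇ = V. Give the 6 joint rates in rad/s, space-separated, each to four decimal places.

-0.4440 0.4560 0.2460 0.1860 0.8220 0.9470

o_n = [-0.3434, 1.4656, 0.2956]
J₁: ẑ×o_n = [-1.4656, -0.3434, 0.0000], ω = ẑ
J2: z=[-0.7431, -0.6691, 0.0000] o=[-0.5018, 0.5574, 0.0000] → [-0.1978, 0.2197, -0.5689, -0.7431, -0.6691, 0.0000]
J3: z=[-0.4390, 0.4875, -0.7547] o=[-0.8969, 0.3236, 0.0787] → [0.9676, -0.3225, -0.7712, -0.4390, 0.4875, -0.7547]
J4: z=[0.8505, -0.0452, -0.5240] o=[-0.7057, 0.8990, 0.3393] → [0.2988, -0.1527, 0.4983, 0.8505, -0.0452, -0.5240]
J5: z=[-0.3757, 0.6450, -0.6655] o=[-0.1902, 1.4976, 0.6283] → [-0.2359, -0.0230, 0.1109, -0.3757, 0.6450, -0.6655]
J6: z=[-0.9015, -0.0879, 0.4237] o=[-0.2181, 1.3989, 0.5485] → [-0.0060, -0.2811, -0.0712, -0.9015, -0.0879, 0.4237]
q̇ = J⁺·V = [-0.4440, 0.4560, 0.2460, 0.1860, 0.8220, 0.9470]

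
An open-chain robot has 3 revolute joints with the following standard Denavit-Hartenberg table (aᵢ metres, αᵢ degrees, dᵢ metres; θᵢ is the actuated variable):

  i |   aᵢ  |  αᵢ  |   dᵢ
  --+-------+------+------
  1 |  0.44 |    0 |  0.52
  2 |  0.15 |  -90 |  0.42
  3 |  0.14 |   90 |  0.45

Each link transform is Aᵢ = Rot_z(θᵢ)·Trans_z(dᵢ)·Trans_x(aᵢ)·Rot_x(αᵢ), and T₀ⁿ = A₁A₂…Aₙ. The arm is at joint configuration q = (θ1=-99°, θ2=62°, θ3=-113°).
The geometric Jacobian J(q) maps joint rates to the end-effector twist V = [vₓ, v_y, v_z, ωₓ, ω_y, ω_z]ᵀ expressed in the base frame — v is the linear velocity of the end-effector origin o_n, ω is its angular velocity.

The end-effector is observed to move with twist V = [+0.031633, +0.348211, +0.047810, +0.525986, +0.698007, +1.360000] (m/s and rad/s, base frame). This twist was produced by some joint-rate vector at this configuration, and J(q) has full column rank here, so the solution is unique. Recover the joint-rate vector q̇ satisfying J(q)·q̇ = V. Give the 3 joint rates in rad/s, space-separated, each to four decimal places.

o_n = [0.2781, -0.1325, 1.0689]
J₁: ẑ×o_n = [0.1325, 0.2781, -0.0000], ω = ẑ
J2: z=[0.0000, 0.0000, 1.0000] o=[-0.0688, -0.4346, 0.5200] → [-0.3020, 0.3469, 0.0000, 0.0000, 0.0000, 1.0000]
J3: z=[0.6018, 0.7986, 0.0000] o=[0.0510, -0.5249, 0.9400] → [0.1029, -0.0776, 0.0547, 0.6018, 0.7986, 0.0000]
q̇ = J⁺·V = [0.8110, 0.5490, 0.8740]

0.8110 0.5490 0.8740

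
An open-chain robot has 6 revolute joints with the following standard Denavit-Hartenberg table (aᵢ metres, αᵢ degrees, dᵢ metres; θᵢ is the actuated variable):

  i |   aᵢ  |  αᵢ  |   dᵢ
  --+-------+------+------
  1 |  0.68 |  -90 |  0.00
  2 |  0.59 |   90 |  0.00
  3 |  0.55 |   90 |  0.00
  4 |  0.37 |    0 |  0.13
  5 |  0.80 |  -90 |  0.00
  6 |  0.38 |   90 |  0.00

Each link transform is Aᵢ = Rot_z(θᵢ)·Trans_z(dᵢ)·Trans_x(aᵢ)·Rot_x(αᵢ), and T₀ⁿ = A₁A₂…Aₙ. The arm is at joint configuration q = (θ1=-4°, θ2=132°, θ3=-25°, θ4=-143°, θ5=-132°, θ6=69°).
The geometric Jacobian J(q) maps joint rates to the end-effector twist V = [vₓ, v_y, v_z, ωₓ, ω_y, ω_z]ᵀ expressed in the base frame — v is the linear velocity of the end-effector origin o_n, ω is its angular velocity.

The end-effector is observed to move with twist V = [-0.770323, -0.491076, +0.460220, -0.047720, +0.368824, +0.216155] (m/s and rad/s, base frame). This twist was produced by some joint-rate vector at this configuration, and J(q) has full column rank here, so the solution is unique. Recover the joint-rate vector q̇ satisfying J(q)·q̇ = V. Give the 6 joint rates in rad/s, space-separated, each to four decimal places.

-0.8010 0.5580 -0.7840 0.6040 -0.1300 0.5610

o_n = [0.5484, 0.0235, -1.2105]
J₁: ẑ×o_n = [-0.0235, 0.5484, 0.0000], ω = ẑ
J2: z=[0.0698, 0.9976, 0.0000] o=[0.6783, -0.0474, 0.0000] → [-1.2075, 0.0844, 0.1346, 0.0698, 0.9976, 0.0000]
J3: z=[0.7413, -0.0518, -0.6691] o=[0.2845, -0.0199, -0.4385] → [0.0690, 0.3957, 0.0458, 0.7413, -0.0518, -0.6691]
J4: z=[0.2189, -0.9238, 0.3141] o=[-0.0644, -0.2285, -0.8089] → [0.2918, 0.2804, 0.6213, 0.2189, -0.9238, 0.3141]
J5: z=[0.2189, -0.9238, 0.3141] o=[-0.0136, -0.2250, -0.4200] → [0.6522, 0.3495, 0.5735, 0.2189, -0.9238, 0.3141]
J6: z=[0.6966, 0.3733, 0.6126] o=[0.5330, -0.2927, -1.0003] → [-0.2722, 0.1559, 0.2145, 0.6966, 0.3733, 0.6126]
q̇ = J⁺·V = [-0.8010, 0.5580, -0.7840, 0.6040, -0.1300, 0.5610]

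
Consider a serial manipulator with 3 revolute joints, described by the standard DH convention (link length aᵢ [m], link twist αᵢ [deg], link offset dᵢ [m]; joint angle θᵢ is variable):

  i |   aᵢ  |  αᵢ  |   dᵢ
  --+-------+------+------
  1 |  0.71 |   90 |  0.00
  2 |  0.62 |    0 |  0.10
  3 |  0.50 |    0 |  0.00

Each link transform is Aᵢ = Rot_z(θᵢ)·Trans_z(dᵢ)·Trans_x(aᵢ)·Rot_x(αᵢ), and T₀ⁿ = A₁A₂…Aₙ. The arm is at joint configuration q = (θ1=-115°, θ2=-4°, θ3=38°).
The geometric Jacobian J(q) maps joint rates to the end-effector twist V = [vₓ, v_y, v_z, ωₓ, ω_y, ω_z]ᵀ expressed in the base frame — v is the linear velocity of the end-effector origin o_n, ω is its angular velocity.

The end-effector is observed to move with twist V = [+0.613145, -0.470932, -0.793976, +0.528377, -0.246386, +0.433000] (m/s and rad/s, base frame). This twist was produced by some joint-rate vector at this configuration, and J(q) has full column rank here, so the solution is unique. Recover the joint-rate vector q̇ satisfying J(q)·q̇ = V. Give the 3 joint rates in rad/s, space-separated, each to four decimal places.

o_n = [-0.8273, -1.5374, 0.2363]
J₁: ẑ×o_n = [1.5374, -0.8273, 0.0000], ω = ẑ
J2: z=[-0.9063, 0.4226, 0.0000] o=[-0.3001, -0.6435, 0.0000] → [0.0999, 0.2142, 1.0330, -0.9063, 0.4226, 0.0000]
J3: z=[-0.9063, 0.4226, 0.0000] o=[-0.6521, -1.1618, -0.0432] → [0.1182, 0.2534, 0.4145, -0.9063, 0.4226, 0.0000]
q̇ = J⁺·V = [0.4330, -0.8930, 0.3100]

0.4330 -0.8930 0.3100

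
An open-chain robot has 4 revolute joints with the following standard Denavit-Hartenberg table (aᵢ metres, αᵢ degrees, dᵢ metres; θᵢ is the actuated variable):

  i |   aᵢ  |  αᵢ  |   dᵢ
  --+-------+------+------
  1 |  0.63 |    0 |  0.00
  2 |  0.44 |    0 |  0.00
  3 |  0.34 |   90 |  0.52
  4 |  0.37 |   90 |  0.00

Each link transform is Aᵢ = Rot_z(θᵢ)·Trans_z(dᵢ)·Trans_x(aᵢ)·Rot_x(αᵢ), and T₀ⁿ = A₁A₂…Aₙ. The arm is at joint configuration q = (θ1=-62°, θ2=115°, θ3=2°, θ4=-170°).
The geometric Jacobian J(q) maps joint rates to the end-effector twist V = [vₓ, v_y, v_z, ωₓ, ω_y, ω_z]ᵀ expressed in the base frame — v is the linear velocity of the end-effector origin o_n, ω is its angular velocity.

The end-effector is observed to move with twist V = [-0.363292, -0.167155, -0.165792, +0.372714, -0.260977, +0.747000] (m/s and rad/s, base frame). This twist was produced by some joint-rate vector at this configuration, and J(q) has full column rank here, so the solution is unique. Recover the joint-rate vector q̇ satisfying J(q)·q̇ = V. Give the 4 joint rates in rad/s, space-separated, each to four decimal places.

-0.6690 0.7340 0.6820 0.4550

o_n = [0.5466, -0.2248, 0.4558]
J₁: ẑ×o_n = [0.2248, 0.5466, -0.0000], ω = ẑ
J2: z=[0.0000, 0.0000, 1.0000] o=[0.2958, -0.5563, 0.0000] → [-0.3314, 0.2508, 0.0000, 0.0000, 0.0000, 1.0000]
J3: z=[0.0000, 0.0000, 1.0000] o=[0.5606, -0.2049, 0.0000] → [0.0200, -0.0140, 0.0000, 0.0000, 0.0000, 1.0000]
J4: z=[0.8192, -0.5736, 0.0000] o=[0.7556, 0.0737, 0.5200] → [0.0369, 0.0526, -0.3644, 0.8192, -0.5736, 0.0000]
q̇ = J⁺·V = [-0.6690, 0.7340, 0.6820, 0.4550]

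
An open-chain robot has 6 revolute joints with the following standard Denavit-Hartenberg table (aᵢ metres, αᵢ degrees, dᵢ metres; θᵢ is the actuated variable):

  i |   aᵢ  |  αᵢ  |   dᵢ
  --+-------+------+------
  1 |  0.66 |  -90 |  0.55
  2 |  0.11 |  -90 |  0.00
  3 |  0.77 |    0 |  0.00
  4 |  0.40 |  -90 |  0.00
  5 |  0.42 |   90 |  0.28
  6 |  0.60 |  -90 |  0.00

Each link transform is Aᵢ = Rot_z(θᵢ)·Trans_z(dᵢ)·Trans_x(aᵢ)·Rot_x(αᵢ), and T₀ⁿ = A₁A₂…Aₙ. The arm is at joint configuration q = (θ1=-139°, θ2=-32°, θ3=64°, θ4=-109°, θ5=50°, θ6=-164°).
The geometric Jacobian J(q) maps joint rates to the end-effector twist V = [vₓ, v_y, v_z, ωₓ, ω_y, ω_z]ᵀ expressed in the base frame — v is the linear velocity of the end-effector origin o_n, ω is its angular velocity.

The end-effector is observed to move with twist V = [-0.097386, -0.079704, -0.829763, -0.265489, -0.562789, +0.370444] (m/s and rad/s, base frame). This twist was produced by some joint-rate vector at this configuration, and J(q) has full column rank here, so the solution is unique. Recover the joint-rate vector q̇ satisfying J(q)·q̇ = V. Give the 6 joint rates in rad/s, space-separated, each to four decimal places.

o_n = [-1.3883, -0.4628, 0.8404]
J₁: ẑ×o_n = [0.4628, -1.3883, 0.0000], ω = ẑ
J2: z=[0.6561, -0.7547, 0.0000] o=[-0.4981, -0.4330, 0.5500] → [-0.2192, -0.1905, -0.6913, 0.6561, -0.7547, 0.0000]
J3: z=[-0.3999, -0.3477, -0.8480] o=[-0.5685, -0.4942, 0.6083] → [-0.0540, 0.7880, -0.2976, -0.3999, -0.3477, -0.8480]
J4: z=[-0.3999, -0.3477, -0.8480] o=[-1.2386, -0.1597, 0.7872] → [-0.2755, 0.1482, 0.0692, -0.3999, -0.3477, -0.8480]
J5: z=[-0.9165, 0.1402, 0.3747] o=[-1.2341, -0.5305, 0.9370] → [-0.0389, -0.1464, -0.0405, -0.9165, 0.1402, 0.3747]
J6: z=[-0.2484, -0.9336, -0.2581] o=[-1.3589, -0.6297, 1.4160] → [0.5805, -0.1354, -0.0688, -0.2484, -0.9336, -0.2581]
q̇ = J⁺·V = [0.0750, 0.8880, 0.4980, -0.4480, 0.9030, 0.0020]

0.0750 0.8880 0.4980 -0.4480 0.9030 0.0020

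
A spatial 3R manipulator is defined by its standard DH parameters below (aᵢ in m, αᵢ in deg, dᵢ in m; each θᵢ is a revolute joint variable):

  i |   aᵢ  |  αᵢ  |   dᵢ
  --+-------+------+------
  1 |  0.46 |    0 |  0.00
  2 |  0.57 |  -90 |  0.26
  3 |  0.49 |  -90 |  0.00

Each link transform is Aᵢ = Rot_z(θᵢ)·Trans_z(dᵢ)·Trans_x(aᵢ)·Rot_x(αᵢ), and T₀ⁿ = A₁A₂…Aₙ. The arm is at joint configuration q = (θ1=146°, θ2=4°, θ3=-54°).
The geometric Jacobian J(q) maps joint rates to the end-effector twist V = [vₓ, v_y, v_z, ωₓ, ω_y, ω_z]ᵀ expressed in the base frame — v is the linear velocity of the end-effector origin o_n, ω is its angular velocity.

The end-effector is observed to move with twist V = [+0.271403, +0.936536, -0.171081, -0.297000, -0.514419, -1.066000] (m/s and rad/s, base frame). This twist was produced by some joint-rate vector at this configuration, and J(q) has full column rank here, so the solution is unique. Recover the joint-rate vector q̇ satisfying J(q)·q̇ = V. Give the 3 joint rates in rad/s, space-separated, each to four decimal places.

-0.0700 -0.9960 0.5940

o_n = [-1.1244, 0.6862, 0.6564]
J₁: ẑ×o_n = [-0.6862, -1.1244, 0.0000], ω = ẑ
J2: z=[0.0000, 0.0000, 1.0000] o=[-0.3814, 0.2572, 0.0000] → [-0.4290, -0.7431, 0.0000, 0.0000, 0.0000, 1.0000]
J3: z=[-0.5000, -0.8660, 0.0000] o=[-0.8750, 0.5422, 0.2600] → [-0.3433, 0.1982, -0.2880, -0.5000, -0.8660, 0.0000]
q̇ = J⁺·V = [-0.0700, -0.9960, 0.5940]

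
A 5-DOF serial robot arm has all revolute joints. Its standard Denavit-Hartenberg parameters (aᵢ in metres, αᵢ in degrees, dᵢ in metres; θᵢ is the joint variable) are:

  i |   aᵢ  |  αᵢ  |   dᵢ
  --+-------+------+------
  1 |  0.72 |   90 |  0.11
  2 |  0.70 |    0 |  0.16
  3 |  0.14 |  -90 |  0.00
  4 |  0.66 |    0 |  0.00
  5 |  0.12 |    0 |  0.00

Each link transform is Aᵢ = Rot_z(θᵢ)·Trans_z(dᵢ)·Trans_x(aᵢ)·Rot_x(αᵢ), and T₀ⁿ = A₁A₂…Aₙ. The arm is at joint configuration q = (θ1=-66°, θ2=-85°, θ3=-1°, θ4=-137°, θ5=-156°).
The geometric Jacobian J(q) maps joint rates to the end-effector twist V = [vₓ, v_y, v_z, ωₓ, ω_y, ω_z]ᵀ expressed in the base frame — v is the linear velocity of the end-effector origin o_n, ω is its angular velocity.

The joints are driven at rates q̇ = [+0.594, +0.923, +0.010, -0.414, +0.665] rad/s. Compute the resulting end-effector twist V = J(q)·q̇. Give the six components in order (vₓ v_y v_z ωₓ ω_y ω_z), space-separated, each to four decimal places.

0.8704 -0.3242 0.2506 -0.7505 -0.6082 0.6115

o_n = [-0.1472, -0.8979, -0.2923]
J₁: ẑ×o_n = [0.8979, -0.1472, 0.0000], ω = ẑ
J2: z=[-0.9135, -0.4067, 0.0000] o=[0.2929, -0.6578, 0.1100] → [0.1636, -0.3675, 0.0404, -0.9135, -0.4067, 0.0000]
J3: z=[-0.9135, -0.4067, 0.0000] o=[0.1715, -0.7786, -0.5873] → [-0.1200, 0.2696, -0.0206, -0.9135, -0.4067, 0.0000]
J4: z=[0.4057, -0.9113, 0.0698] o=[0.1755, -0.7875, -0.7270] → [-0.3885, -0.1989, -0.3388, 0.4057, -0.9113, 0.0698]
J5: z=[0.4057, -0.9113, 0.0698] o=[-0.2494, -0.9398, -0.2455] → [0.0397, 0.0261, 0.1102, 0.4057, -0.9113, 0.0698]
V = J·q̇ = [0.8704, -0.3242, 0.2506, -0.7505, -0.6082, 0.6115]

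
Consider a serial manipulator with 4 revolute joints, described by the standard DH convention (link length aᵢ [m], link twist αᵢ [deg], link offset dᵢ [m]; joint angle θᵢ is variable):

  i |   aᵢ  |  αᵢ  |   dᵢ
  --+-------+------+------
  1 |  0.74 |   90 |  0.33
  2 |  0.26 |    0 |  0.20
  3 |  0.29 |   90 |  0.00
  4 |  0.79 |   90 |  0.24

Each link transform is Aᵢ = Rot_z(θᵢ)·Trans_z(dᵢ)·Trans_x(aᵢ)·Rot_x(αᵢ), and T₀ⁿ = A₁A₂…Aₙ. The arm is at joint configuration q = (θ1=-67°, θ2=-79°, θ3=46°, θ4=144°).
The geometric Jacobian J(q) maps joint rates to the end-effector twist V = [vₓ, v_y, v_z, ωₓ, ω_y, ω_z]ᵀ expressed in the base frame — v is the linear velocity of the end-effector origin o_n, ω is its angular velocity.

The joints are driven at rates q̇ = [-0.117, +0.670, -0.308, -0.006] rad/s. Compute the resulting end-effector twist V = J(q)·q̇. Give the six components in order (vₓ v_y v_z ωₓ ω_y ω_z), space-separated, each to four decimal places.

o_n = [-0.4685, -0.5966, 0.0636]
J₁: ẑ×o_n = [0.5966, -0.4685, 0.0000], ω = ẑ
J2: z=[-0.9205, -0.3907, 0.0000] o=[0.2891, -0.6812, 0.3300] → [0.1041, -0.2452, -0.3739, -0.9205, -0.3907, 0.0000]
J3: z=[-0.9205, -0.3907, 0.0000] o=[0.1244, -0.8050, 0.0748] → [0.0044, -0.0102, -0.4235, -0.9205, -0.3907, 0.0000]
J4: z=[-0.2128, 0.5013, -0.8387] o=[0.2195, -1.0289, -0.0832] → [0.4362, 0.6082, 0.2529, -0.2128, 0.5013, -0.8387]
V = J·q̇ = [-0.0040, -0.1100, -0.1216, -0.3319, -0.1445, -0.1120]

-0.0040 -0.1100 -0.1216 -0.3319 -0.1445 -0.1120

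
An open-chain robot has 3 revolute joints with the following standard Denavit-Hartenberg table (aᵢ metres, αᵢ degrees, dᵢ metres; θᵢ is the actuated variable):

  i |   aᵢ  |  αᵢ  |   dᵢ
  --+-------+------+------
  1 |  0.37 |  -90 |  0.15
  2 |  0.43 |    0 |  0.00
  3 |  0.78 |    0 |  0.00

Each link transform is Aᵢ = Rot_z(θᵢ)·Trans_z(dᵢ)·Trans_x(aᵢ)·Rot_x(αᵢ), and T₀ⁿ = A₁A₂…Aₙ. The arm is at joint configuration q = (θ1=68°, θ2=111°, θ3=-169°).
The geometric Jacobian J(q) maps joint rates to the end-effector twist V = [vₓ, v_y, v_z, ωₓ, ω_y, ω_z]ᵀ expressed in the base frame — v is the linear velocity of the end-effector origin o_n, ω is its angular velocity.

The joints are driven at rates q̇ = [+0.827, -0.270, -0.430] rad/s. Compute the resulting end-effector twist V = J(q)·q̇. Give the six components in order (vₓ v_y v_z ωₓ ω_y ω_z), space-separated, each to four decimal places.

-0.6153 -0.1339 0.2477 0.6490 -0.2622 0.8270

o_n = [0.2357, 0.5834, 0.4100]
J₁: ẑ×o_n = [-0.5834, 0.2357, 0.0000], ω = ẑ
J2: z=[-0.9272, 0.3746, 0.0000] o=[0.1386, 0.3431, 0.1500] → [0.0974, 0.2411, -0.2592, -0.9272, 0.3746, 0.0000]
J3: z=[-0.9272, 0.3746, 0.0000] o=[0.0809, 0.2002, -0.2514] → [0.2478, 0.6133, -0.4133, -0.9272, 0.3746, 0.0000]
V = J·q̇ = [-0.6153, -0.1339, 0.2477, 0.6490, -0.2622, 0.8270]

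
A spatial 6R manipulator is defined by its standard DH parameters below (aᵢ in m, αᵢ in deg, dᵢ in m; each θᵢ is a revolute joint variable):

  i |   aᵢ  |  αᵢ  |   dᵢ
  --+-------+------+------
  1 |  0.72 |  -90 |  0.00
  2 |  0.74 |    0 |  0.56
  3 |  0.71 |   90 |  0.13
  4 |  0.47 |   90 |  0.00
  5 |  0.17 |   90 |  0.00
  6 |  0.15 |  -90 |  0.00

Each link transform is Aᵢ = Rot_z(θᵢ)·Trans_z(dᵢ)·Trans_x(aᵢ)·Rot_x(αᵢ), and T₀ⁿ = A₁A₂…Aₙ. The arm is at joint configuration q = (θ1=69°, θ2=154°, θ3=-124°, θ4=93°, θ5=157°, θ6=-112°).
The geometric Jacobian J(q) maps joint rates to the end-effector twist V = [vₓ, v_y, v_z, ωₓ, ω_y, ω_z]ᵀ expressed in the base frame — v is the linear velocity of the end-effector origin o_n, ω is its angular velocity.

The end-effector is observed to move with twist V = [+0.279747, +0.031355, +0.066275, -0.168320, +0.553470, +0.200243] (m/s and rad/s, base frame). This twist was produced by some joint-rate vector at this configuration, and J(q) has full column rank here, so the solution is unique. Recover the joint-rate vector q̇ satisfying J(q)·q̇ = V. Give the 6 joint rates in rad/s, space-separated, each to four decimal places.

-0.2690 0.1370 0.0160 0.1780 0.1710 0.4960

o_n = [-0.7789, 0.8937, -0.5619]
J₁: ẑ×o_n = [-0.8937, -0.7789, 0.0000], ω = ẑ
J2: z=[-0.9336, 0.3584, 0.0000] o=[0.2580, 0.6722, 0.0000] → [-0.2014, -0.5246, 0.1648, -0.9336, 0.3584, 0.0000]
J3: z=[-0.9336, 0.3584, 0.0000] o=[-0.5031, 0.2519, -0.3244] → [-0.0851, -0.2217, -0.5003, -0.9336, 0.3584, 0.0000]
J4: z=[0.1792, 0.4668, 0.8660] o=[-0.4041, 0.8726, -0.6794] → [0.0366, -0.3456, 0.1787, 0.1792, 0.4668, 0.8660]
J5: z=[0.2611, 0.8262, -0.4993] o=[-0.8500, 1.0209, -0.6671] → [0.0234, -0.0629, -0.0919, 0.2611, 0.8262, -0.4993]
J6: z=[-0.2057, 0.5530, 0.8074] o=[-0.6896, 1.0025, -0.6137] → [0.1165, -0.0615, 0.0718, -0.2057, 0.5530, 0.8074]
q̇ = J⁺·V = [-0.2690, 0.1370, 0.0160, 0.1780, 0.1710, 0.4960]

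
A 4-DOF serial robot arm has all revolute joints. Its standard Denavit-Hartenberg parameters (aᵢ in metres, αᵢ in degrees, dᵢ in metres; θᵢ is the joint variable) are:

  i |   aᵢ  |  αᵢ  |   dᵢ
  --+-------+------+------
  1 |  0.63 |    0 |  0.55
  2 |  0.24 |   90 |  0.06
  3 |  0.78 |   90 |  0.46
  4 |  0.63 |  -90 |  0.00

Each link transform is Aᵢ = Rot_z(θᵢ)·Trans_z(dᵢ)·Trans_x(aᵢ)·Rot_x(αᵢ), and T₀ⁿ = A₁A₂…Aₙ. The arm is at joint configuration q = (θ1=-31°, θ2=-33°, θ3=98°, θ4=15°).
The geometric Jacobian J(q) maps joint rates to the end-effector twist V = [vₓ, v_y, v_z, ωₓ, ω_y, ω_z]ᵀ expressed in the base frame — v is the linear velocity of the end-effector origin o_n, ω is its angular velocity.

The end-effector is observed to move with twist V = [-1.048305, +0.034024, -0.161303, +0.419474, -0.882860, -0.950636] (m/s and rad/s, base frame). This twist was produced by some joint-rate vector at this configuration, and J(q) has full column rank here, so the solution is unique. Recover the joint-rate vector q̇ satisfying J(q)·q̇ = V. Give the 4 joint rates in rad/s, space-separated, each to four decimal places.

o_n = [0.0005, -0.6396, 1.9850]
J₁: ẑ×o_n = [0.6396, 0.0005, -0.0000], ω = ẑ
J2: z=[0.0000, 0.0000, 1.0000] o=[0.5400, -0.3245, 0.5500] → [0.3152, -0.5395, 0.0000, 0.0000, 0.0000, 1.0000]
J3: z=[-0.8988, -0.4384, 0.0000] o=[0.6452, -0.5402, 0.6100] → [-0.6028, 1.2359, -0.1932, -0.8988, -0.4384, 0.0000]
J4: z=[0.4341, -0.8900, 0.1392] o=[0.1842, -0.6443, 1.3824] → [-0.5370, -0.2872, -0.1615, 0.4341, -0.8900, 0.1392]
q̇ = J⁺·V = [-0.5220, -0.5660, 0.0100, 0.9870]

-0.5220 -0.5660 0.0100 0.9870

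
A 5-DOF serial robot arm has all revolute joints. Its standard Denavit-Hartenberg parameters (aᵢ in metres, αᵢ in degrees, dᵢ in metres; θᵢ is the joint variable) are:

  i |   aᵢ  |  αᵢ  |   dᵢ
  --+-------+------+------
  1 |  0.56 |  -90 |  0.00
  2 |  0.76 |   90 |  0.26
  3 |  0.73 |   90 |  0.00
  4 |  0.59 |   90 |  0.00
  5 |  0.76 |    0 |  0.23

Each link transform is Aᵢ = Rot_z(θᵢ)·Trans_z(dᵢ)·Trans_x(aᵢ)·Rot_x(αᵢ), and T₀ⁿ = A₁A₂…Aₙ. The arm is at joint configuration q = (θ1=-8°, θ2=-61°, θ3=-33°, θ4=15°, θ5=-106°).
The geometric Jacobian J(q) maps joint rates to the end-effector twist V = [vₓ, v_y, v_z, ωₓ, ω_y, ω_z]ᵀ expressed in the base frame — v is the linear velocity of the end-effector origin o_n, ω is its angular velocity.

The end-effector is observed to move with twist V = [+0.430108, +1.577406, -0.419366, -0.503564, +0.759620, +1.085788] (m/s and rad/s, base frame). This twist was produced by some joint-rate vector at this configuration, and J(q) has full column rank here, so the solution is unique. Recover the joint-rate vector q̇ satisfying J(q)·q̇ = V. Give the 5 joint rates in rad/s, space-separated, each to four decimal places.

0.3620 0.0540 0.6670 -0.7120 -0.2200

o_n = [1.7172, 0.0036, 1.8015]
J₁: ẑ×o_n = [-0.0036, 1.7172, 0.0000], ω = ẑ
J2: z=[0.1392, 0.9903, 0.0000] o=[0.5546, -0.0779, 0.0000] → [1.7840, -0.2507, -1.1400, 0.1392, 0.9903, 0.0000]
J3: z=[-0.8661, 0.1217, 0.4848] o=[0.9556, 0.1283, 0.6647] → [0.1988, 1.3538, 0.0153, -0.8661, 0.1217, 0.4848]
J4: z=[-0.3782, -0.7938, -0.4764] o=[1.1942, -0.3068, 1.2002] → [-0.3295, -0.0217, 0.2978, -0.3782, -0.7938, -0.4764]
J5: z=[0.9212, -0.2718, -0.2784] o=[1.2482, -0.6278, 1.6922] → [0.1461, -0.2312, 0.7091, 0.9212, -0.2718, -0.2784]
q̇ = J⁺·V = [0.3620, 0.0540, 0.6670, -0.7120, -0.2200]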